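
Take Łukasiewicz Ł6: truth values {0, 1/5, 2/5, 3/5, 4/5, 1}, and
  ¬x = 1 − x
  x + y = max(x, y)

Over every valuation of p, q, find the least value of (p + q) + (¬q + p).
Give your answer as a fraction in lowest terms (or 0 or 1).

3/5

Take p = 0, q = 2/5:
p + q = 0 + 2/5 = 2/5
¬q = ¬2/5 = 3/5
¬q + p = 3/5 + 0 = 3/5
(p + q) + (¬q + p) = 2/5 + 3/5 = 3/5
No assignment yields a value below 3/5, so this is the minimum.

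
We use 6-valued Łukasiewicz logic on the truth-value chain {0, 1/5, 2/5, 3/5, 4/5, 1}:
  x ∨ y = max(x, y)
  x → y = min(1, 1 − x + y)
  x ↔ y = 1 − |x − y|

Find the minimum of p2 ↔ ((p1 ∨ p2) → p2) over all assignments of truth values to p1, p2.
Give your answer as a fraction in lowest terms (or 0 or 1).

0

Take p1 = 0, p2 = 0:
p1 ∨ p2 = 0 ∨ 0 = 0
(p1 ∨ p2) → p2 = 0 → 0 = 1
p2 ↔ ((p1 ∨ p2) → p2) = 0 ↔ 1 = 0
No assignment yields a value below 0, so this is the minimum.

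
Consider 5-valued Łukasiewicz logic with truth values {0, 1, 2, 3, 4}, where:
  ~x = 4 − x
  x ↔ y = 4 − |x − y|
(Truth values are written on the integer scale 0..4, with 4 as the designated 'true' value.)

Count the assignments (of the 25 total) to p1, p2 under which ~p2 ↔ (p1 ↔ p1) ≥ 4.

value 4: 5 assignments (counts)
value 3: 5 assignments
value 2: 5 assignments
value 1: 5 assignments
value 0: 5 assignments
So 5 of the 25 assignments meet the threshold.

5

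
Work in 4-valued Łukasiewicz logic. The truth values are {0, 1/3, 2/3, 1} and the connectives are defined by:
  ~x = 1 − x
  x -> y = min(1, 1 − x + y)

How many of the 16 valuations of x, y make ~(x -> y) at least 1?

1

x = 0, y = 0 ↦ 0  <
x = 0, y = 1/3 ↦ 0  <
x = 0, y = 2/3 ↦ 0  <
x = 0, y = 1 ↦ 0  <
x = 1/3, y = 0 ↦ 1/3  <
x = 1/3, y = 1/3 ↦ 0  <
x = 1/3, y = 2/3 ↦ 0  <
x = 1/3, y = 1 ↦ 0  <
x = 2/3, y = 0 ↦ 2/3  <
x = 2/3, y = 1/3 ↦ 1/3  <
x = 2/3, y = 2/3 ↦ 0  <
x = 2/3, y = 1 ↦ 0  <
x = 1, y = 0 ↦ 1  ≥
x = 1, y = 1/3 ↦ 2/3  <
x = 1, y = 2/3 ↦ 1/3  <
x = 1, y = 1 ↦ 0  <
So 1 of the 16 assignments meets the threshold.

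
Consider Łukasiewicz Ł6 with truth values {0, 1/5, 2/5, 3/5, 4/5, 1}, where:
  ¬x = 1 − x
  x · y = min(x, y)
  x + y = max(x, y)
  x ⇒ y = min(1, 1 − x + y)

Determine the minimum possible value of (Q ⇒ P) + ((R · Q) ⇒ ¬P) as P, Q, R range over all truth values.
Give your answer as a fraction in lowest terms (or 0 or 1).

3/5

Take P = 2/5, Q = 1, R = 1:
Q ⇒ P = 1 ⇒ 2/5 = 2/5
R · Q = 1 · 1 = 1
¬P = ¬2/5 = 3/5
(R · Q) ⇒ ¬P = 1 ⇒ 3/5 = 3/5
(Q ⇒ P) + ((R · Q) ⇒ ¬P) = 2/5 + 3/5 = 3/5
No assignment yields a value below 3/5, so this is the minimum.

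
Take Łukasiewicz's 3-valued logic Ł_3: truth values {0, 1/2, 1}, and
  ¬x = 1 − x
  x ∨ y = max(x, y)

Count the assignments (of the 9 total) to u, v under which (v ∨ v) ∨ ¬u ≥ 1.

5

u = 0, v = 0 ↦ 1  ≥
u = 0, v = 1/2 ↦ 1  ≥
u = 0, v = 1 ↦ 1  ≥
u = 1/2, v = 0 ↦ 1/2  <
u = 1/2, v = 1/2 ↦ 1/2  <
u = 1/2, v = 1 ↦ 1  ≥
u = 1, v = 0 ↦ 0  <
u = 1, v = 1/2 ↦ 1/2  <
u = 1, v = 1 ↦ 1  ≥
So 5 of the 9 assignments meet the threshold.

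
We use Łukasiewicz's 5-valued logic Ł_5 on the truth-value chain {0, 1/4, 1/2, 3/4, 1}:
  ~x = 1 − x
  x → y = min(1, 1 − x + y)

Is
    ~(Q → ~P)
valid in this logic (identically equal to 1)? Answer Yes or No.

No

Counterexample: take P = 0, Q = 0.
~P = ~0 = 1
Q → ~P = 0 → 1 = 1
~(Q → ~P) = ~1 = 0
This gives 0 ≠ 1.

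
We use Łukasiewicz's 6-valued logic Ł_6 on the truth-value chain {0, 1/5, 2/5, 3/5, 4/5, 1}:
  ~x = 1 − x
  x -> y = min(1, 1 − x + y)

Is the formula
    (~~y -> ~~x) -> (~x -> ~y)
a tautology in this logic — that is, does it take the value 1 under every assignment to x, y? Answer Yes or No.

At x = 3/5, y = 0, for instance:
~y = ~0 = 1
~~y = ~1 = 0
~x = ~3/5 = 2/5
~~x = ~2/5 = 3/5
~~y -> ~~x = 0 -> 3/5 = 1
~x -> ~y = 2/5 -> 1 = 1
(~~y -> ~~x) -> (~x -> ~y) = 1 -> 1 = 1
and checking the remaining 35 assignments likewise gives ≥ 1 in every case.

Yes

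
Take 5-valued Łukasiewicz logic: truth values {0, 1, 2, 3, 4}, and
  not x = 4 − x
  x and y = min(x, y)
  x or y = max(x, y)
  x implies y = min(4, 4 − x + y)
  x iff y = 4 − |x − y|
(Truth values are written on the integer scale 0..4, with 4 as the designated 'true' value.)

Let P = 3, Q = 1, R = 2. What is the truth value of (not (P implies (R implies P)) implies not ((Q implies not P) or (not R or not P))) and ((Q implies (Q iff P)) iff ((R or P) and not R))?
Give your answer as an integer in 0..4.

2

R implies P = 2 implies 3 = 4
P implies (R implies P) = 3 implies 4 = 4
not (P implies (R implies P)) = not 4 = 0
not P = not 3 = 1
Q implies not P = 1 implies 1 = 4
not R = not 2 = 2
not P = not 3 = 1
not R or not P = 2 or 1 = 2
(Q implies not P) or (not R or not P) = 4 or 2 = 4
not ((Q implies not P) or (not R or not P)) = not 4 = 0
not (P implies (R implies P)) implies not ((Q implies not P) or (not R or not P)) = 0 implies 0 = 4
Q iff P = 1 iff 3 = 2
Q implies (Q iff P) = 1 implies 2 = 4
R or P = 2 or 3 = 3
not R = not 2 = 2
(R or P) and not R = 3 and 2 = 2
(Q implies (Q iff P)) iff ((R or P) and not R) = 4 iff 2 = 2
(not (P implies (R implies P)) implies not ((Q implies not P) or (not R or not P))) and ((Q implies (Q iff P)) iff ((R or P) and not R)) = 4 and 2 = 2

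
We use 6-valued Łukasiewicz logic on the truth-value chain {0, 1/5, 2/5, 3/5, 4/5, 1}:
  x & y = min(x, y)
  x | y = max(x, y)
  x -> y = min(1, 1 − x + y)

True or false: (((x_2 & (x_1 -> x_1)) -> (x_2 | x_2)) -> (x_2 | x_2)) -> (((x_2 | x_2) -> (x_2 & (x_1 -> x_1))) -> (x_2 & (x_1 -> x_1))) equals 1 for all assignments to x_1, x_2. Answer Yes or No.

Yes

At x_1 = 3/5, x_2 = 4/5, for instance:
x_1 -> x_1 = 3/5 -> 3/5 = 1
x_2 & (x_1 -> x_1) = 4/5 & 1 = 4/5
x_2 | x_2 = 4/5 | 4/5 = 4/5
(x_2 & (x_1 -> x_1)) -> (x_2 | x_2) = 4/5 -> 4/5 = 1
((x_2 & (x_1 -> x_1)) -> (x_2 | x_2)) -> (x_2 | x_2) = 1 -> 4/5 = 4/5
(x_2 | x_2) -> (x_2 & (x_1 -> x_1)) = 4/5 -> 4/5 = 1
((x_2 | x_2) -> (x_2 & (x_1 -> x_1))) -> (x_2 & (x_1 -> x_1)) = 1 -> 4/5 = 4/5
(((x_2 & (x_1 -> x_1)) -> (x_2 | x_2)) -> (x_2 | x_2)) -> (((x_2 | x_2) -> (x_2 & (x_1 -> x_1))) -> (x_2 & (x_1 -> x_1))) = 4/5 -> 4/5 = 1
and checking the remaining 35 assignments likewise gives ≥ 1 in every case.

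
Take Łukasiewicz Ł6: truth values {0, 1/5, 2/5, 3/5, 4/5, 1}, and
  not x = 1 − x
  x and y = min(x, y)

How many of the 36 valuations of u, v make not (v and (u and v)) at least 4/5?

20

value 1: 11 assignments (counts)
value 4/5: 9 assignments (counts)
value 3/5: 7 assignments
value 2/5: 5 assignments
value 1/5: 3 assignments
value 0: 1 assignment
So 20 of the 36 assignments meet the threshold.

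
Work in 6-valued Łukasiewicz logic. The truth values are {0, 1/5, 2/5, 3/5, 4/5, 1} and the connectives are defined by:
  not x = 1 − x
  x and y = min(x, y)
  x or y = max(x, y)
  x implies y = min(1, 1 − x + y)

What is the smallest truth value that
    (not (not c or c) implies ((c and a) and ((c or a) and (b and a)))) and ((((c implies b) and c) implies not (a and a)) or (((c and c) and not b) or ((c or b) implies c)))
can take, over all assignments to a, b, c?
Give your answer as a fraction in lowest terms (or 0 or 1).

3/5

Take a = 0, b = 0, c = 2/5:
not c = not 2/5 = 3/5
not c or c = 3/5 or 2/5 = 3/5
not (not c or c) = not 3/5 = 2/5
c and a = 2/5 and 0 = 0
c or a = 2/5 or 0 = 2/5
b and a = 0 and 0 = 0
(c or a) and (b and a) = 2/5 and 0 = 0
(c and a) and ((c or a) and (b and a)) = 0 and 0 = 0
not (not c or c) implies ((c and a) and ((c or a) and (b and a))) = 2/5 implies 0 = 3/5
c implies b = 2/5 implies 0 = 3/5
(c implies b) and c = 3/5 and 2/5 = 2/5
a and a = 0 and 0 = 0
not (a and a) = not 0 = 1
((c implies b) and c) implies not (a and a) = 2/5 implies 1 = 1
c and c = 2/5 and 2/5 = 2/5
not b = not 0 = 1
(c and c) and not b = 2/5 and 1 = 2/5
c or b = 2/5 or 0 = 2/5
(c or b) implies c = 2/5 implies 2/5 = 1
((c and c) and not b) or ((c or b) implies c) = 2/5 or 1 = 1
(((c implies b) and c) implies not (a and a)) or (((c and c) and not b) or ((c or b) implies c)) = 1 or 1 = 1
(not (not c or c) implies ((c and a) and ((c or a) and (b and a)))) and ((((c implies b) and c) implies not (a and a)) or (((c and c) and not b) or ((c or b) implies c))) = 3/5 and 1 = 3/5
No assignment yields a value below 3/5, so this is the minimum.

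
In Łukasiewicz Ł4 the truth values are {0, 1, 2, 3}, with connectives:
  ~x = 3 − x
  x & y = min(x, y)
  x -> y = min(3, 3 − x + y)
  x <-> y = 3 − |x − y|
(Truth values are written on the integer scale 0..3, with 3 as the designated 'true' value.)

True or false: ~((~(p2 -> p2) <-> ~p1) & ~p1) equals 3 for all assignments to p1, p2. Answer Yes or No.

Counterexample: take p1 = 1, p2 = 0.
p2 -> p2 = 0 -> 0 = 3
~(p2 -> p2) = ~3 = 0
~p1 = ~1 = 2
~(p2 -> p2) <-> ~p1 = 0 <-> 2 = 1
~p1 = ~1 = 2
(~(p2 -> p2) <-> ~p1) & ~p1 = 1 & 2 = 1
~((~(p2 -> p2) <-> ~p1) & ~p1) = ~1 = 2
This gives 2 ≠ 3.

No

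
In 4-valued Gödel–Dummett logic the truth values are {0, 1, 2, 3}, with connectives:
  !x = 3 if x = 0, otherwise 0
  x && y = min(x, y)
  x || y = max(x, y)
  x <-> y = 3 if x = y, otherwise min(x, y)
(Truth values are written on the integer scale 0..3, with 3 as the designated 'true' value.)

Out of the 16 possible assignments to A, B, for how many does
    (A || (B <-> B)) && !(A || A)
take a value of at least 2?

A = 0, B = 0 ↦ 3  ≥
A = 0, B = 1 ↦ 3  ≥
A = 0, B = 2 ↦ 3  ≥
A = 0, B = 3 ↦ 3  ≥
A = 1, B = 0 ↦ 0  <
A = 1, B = 1 ↦ 0  <
A = 1, B = 2 ↦ 0  <
A = 1, B = 3 ↦ 0  <
A = 2, B = 0 ↦ 0  <
A = 2, B = 1 ↦ 0  <
A = 2, B = 2 ↦ 0  <
A = 2, B = 3 ↦ 0  <
A = 3, B = 0 ↦ 0  <
A = 3, B = 1 ↦ 0  <
A = 3, B = 2 ↦ 0  <
A = 3, B = 3 ↦ 0  <
So 4 of the 16 assignments meet the threshold.

4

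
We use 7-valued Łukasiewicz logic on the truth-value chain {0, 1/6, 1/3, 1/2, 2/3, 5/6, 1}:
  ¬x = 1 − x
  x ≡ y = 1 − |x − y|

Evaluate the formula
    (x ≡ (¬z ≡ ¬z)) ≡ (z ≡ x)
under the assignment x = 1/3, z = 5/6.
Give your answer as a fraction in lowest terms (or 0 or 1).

5/6

¬z = ¬5/6 = 1/6
¬z = ¬5/6 = 1/6
¬z ≡ ¬z = 1/6 ≡ 1/6 = 1
x ≡ (¬z ≡ ¬z) = 1/3 ≡ 1 = 1/3
z ≡ x = 5/6 ≡ 1/3 = 1/2
(x ≡ (¬z ≡ ¬z)) ≡ (z ≡ x) = 1/3 ≡ 1/2 = 5/6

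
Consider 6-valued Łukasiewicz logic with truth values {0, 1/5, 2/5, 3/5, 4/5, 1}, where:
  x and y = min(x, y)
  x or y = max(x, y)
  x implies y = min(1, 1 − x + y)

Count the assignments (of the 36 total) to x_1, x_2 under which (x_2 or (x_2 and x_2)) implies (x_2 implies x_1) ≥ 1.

value 1: 27 assignments (counts)
value 4/5: 3 assignments
value 3/5: 2 assignments
value 2/5: 2 assignments
value 1/5: 1 assignment
value 0: 1 assignment
So 27 of the 36 assignments meet the threshold.

27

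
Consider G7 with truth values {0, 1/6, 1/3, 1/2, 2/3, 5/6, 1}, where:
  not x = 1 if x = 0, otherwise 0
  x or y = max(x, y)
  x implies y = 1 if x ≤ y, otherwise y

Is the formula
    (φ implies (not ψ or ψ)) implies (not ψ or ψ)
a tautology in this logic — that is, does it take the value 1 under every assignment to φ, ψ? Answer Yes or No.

Counterexample: take φ = 0, ψ = 1/6.
not ψ = not 1/6 = 0
not ψ or ψ = 0 or 1/6 = 1/6
φ implies (not ψ or ψ) = 0 implies 1/6 = 1
(φ implies (not ψ or ψ)) implies (not ψ or ψ) = 1 implies 1/6 = 1/6
This gives 1/6 ≠ 1.

No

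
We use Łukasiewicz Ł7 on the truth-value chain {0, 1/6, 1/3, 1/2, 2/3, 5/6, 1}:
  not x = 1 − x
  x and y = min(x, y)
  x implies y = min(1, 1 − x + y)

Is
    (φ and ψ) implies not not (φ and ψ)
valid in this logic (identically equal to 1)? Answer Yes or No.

At φ = 1/3, ψ = 1/6, for instance:
φ and ψ = 1/3 and 1/6 = 1/6
not (φ and ψ) = not 1/6 = 5/6
not not (φ and ψ) = not 5/6 = 1/6
(φ and ψ) implies not not (φ and ψ) = 1/6 implies 1/6 = 1
and checking the remaining 48 assignments likewise gives ≥ 1 in every case.

Yes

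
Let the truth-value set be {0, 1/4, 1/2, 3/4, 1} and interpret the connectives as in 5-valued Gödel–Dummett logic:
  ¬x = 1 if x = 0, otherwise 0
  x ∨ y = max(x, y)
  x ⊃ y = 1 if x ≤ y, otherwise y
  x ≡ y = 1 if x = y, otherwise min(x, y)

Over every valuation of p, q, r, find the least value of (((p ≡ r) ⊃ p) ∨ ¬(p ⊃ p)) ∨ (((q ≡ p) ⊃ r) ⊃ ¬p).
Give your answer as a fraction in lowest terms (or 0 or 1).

1/4

Take p = 1/4, q = 0, r = 1/4:
p ≡ r = 1/4 ≡ 1/4 = 1
(p ≡ r) ⊃ p = 1 ⊃ 1/4 = 1/4
p ⊃ p = 1/4 ⊃ 1/4 = 1
¬(p ⊃ p) = ¬1 = 0
((p ≡ r) ⊃ p) ∨ ¬(p ⊃ p) = 1/4 ∨ 0 = 1/4
q ≡ p = 0 ≡ 1/4 = 0
(q ≡ p) ⊃ r = 0 ⊃ 1/4 = 1
¬p = ¬1/4 = 0
((q ≡ p) ⊃ r) ⊃ ¬p = 1 ⊃ 0 = 0
(((p ≡ r) ⊃ p) ∨ ¬(p ⊃ p)) ∨ (((q ≡ p) ⊃ r) ⊃ ¬p) = 1/4 ∨ 0 = 1/4
No assignment yields a value below 1/4, so this is the minimum.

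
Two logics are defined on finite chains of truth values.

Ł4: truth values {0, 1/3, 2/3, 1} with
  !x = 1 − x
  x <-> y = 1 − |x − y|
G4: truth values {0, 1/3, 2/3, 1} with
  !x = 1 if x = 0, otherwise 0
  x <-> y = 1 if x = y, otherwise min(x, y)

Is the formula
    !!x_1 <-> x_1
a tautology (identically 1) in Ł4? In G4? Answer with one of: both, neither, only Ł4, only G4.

only Ł4

In Ł4: every assignment gives 1 — tautology.
In G4: at x_1 = 1/3 the value is 1/3 — not a tautology.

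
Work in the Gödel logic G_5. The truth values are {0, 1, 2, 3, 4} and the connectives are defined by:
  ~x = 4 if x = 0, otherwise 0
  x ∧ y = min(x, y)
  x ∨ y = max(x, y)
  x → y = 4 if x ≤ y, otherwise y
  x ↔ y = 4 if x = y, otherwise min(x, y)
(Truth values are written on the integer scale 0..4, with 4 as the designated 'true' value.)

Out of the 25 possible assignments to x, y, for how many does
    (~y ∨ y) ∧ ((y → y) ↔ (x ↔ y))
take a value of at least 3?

5

value 4: 2 assignments (counts)
value 3: 3 assignments (counts)
value 2: 5 assignments
value 1: 7 assignments
value 0: 8 assignments
So 5 of the 25 assignments meet the threshold.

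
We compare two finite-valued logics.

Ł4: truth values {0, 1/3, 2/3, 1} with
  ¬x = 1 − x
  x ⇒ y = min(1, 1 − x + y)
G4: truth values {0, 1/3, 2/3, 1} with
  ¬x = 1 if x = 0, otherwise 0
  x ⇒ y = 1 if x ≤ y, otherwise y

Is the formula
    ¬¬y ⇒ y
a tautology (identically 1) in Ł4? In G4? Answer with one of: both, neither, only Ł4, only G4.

In Ł4: every assignment gives 1 — tautology.
In G4: at y = 1/3 the value is 1/3 — not a tautology.

only Ł4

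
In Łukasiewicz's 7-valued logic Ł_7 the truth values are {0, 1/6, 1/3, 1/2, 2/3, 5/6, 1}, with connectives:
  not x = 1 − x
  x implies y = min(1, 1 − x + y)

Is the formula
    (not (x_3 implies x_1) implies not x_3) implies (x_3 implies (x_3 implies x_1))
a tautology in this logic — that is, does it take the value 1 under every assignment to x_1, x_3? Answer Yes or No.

At x_1 = 2/3, x_3 = 1/3, for instance:
x_3 implies x_1 = 1/3 implies 2/3 = 1
not (x_3 implies x_1) = not 1 = 0
not x_3 = not 1/3 = 2/3
not (x_3 implies x_1) implies not x_3 = 0 implies 2/3 = 1
x_3 implies (x_3 implies x_1) = 1/3 implies 1 = 1
(not (x_3 implies x_1) implies not x_3) implies (x_3 implies (x_3 implies x_1)) = 1 implies 1 = 1
and checking the remaining 48 assignments likewise gives ≥ 1 in every case.

Yes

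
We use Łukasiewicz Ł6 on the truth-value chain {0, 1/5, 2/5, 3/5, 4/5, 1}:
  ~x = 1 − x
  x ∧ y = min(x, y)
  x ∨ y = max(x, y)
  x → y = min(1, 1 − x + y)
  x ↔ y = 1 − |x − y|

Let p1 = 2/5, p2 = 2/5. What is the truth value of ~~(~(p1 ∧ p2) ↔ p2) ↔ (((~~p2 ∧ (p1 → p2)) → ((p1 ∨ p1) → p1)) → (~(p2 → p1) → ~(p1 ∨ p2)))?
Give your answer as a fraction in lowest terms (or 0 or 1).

4/5

p1 ∧ p2 = 2/5 ∧ 2/5 = 2/5
~(p1 ∧ p2) = ~2/5 = 3/5
~(p1 ∧ p2) ↔ p2 = 3/5 ↔ 2/5 = 4/5
~(~(p1 ∧ p2) ↔ p2) = ~4/5 = 1/5
~~(~(p1 ∧ p2) ↔ p2) = ~1/5 = 4/5
~p2 = ~2/5 = 3/5
~~p2 = ~3/5 = 2/5
p1 → p2 = 2/5 → 2/5 = 1
~~p2 ∧ (p1 → p2) = 2/5 ∧ 1 = 2/5
p1 ∨ p1 = 2/5 ∨ 2/5 = 2/5
(p1 ∨ p1) → p1 = 2/5 → 2/5 = 1
(~~p2 ∧ (p1 → p2)) → ((p1 ∨ p1) → p1) = 2/5 → 1 = 1
p2 → p1 = 2/5 → 2/5 = 1
~(p2 → p1) = ~1 = 0
p1 ∨ p2 = 2/5 ∨ 2/5 = 2/5
~(p1 ∨ p2) = ~2/5 = 3/5
~(p2 → p1) → ~(p1 ∨ p2) = 0 → 3/5 = 1
((~~p2 ∧ (p1 → p2)) → ((p1 ∨ p1) → p1)) → (~(p2 → p1) → ~(p1 ∨ p2)) = 1 → 1 = 1
~~(~(p1 ∧ p2) ↔ p2) ↔ (((~~p2 ∧ (p1 → p2)) → ((p1 ∨ p1) → p1)) → (~(p2 → p1) → ~(p1 ∨ p2))) = 4/5 ↔ 1 = 4/5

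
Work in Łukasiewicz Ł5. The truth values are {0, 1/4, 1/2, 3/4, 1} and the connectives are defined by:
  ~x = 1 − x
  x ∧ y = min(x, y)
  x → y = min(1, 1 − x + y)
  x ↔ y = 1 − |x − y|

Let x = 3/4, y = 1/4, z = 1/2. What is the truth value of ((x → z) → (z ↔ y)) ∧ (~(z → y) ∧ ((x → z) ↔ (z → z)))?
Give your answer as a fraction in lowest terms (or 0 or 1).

1/4

x → z = 3/4 → 1/2 = 3/4
z ↔ y = 1/2 ↔ 1/4 = 3/4
(x → z) → (z ↔ y) = 3/4 → 3/4 = 1
z → y = 1/2 → 1/4 = 3/4
~(z → y) = ~3/4 = 1/4
x → z = 3/4 → 1/2 = 3/4
z → z = 1/2 → 1/2 = 1
(x → z) ↔ (z → z) = 3/4 ↔ 1 = 3/4
~(z → y) ∧ ((x → z) ↔ (z → z)) = 1/4 ∧ 3/4 = 1/4
((x → z) → (z ↔ y)) ∧ (~(z → y) ∧ ((x → z) ↔ (z → z))) = 1 ∧ 1/4 = 1/4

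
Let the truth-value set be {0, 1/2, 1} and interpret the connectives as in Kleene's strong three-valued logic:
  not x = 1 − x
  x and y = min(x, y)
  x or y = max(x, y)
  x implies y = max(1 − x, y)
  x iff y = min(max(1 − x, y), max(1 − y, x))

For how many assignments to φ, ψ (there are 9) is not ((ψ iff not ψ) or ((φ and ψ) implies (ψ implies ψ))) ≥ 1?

0

φ = 0, ψ = 0 ↦ 0  <
φ = 0, ψ = 1/2 ↦ 0  <
φ = 0, ψ = 1 ↦ 0  <
φ = 1/2, ψ = 0 ↦ 0  <
φ = 1/2, ψ = 1/2 ↦ 1/2  <
φ = 1/2, ψ = 1 ↦ 0  <
φ = 1, ψ = 0 ↦ 0  <
φ = 1, ψ = 1/2 ↦ 1/2  <
φ = 1, ψ = 1 ↦ 0  <
So 0 of the 9 assignments meet the threshold.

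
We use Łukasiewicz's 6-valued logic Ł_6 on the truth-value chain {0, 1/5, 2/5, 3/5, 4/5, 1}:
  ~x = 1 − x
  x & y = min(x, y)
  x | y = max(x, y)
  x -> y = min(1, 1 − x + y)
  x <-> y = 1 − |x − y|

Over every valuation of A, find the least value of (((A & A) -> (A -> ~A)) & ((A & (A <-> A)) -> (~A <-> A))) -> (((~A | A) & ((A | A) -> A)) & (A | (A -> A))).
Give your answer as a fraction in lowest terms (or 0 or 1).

Take A = 2/5:
A & A = 2/5 & 2/5 = 2/5
~A = ~2/5 = 3/5
A -> ~A = 2/5 -> 3/5 = 1
(A & A) -> (A -> ~A) = 2/5 -> 1 = 1
A <-> A = 2/5 <-> 2/5 = 1
A & (A <-> A) = 2/5 & 1 = 2/5
~A = ~2/5 = 3/5
~A <-> A = 3/5 <-> 2/5 = 4/5
(A & (A <-> A)) -> (~A <-> A) = 2/5 -> 4/5 = 1
((A & A) -> (A -> ~A)) & ((A & (A <-> A)) -> (~A <-> A)) = 1 & 1 = 1
~A = ~2/5 = 3/5
~A | A = 3/5 | 2/5 = 3/5
A | A = 2/5 | 2/5 = 2/5
(A | A) -> A = 2/5 -> 2/5 = 1
(~A | A) & ((A | A) -> A) = 3/5 & 1 = 3/5
A -> A = 2/5 -> 2/5 = 1
A | (A -> A) = 2/5 | 1 = 1
((~A | A) & ((A | A) -> A)) & (A | (A -> A)) = 3/5 & 1 = 3/5
(((A & A) -> (A -> ~A)) & ((A & (A <-> A)) -> (~A <-> A))) -> (((~A | A) & ((A | A) -> A)) & (A | (A -> A))) = 1 -> 3/5 = 3/5
No assignment yields a value below 3/5, so this is the minimum.

3/5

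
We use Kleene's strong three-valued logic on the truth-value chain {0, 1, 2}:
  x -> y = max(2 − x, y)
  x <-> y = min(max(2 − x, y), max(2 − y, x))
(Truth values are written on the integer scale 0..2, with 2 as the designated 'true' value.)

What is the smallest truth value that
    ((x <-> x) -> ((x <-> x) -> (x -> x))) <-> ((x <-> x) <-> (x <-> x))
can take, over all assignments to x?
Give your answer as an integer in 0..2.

1

Take x = 1:
x <-> x = 1 <-> 1 = 1
x <-> x = 1 <-> 1 = 1
x -> x = 1 -> 1 = 1
(x <-> x) -> (x -> x) = 1 -> 1 = 1
(x <-> x) -> ((x <-> x) -> (x -> x)) = 1 -> 1 = 1
x <-> x = 1 <-> 1 = 1
x <-> x = 1 <-> 1 = 1
(x <-> x) <-> (x <-> x) = 1 <-> 1 = 1
((x <-> x) -> ((x <-> x) -> (x -> x))) <-> ((x <-> x) <-> (x <-> x)) = 1 <-> 1 = 1
No assignment yields a value below 1, so this is the minimum.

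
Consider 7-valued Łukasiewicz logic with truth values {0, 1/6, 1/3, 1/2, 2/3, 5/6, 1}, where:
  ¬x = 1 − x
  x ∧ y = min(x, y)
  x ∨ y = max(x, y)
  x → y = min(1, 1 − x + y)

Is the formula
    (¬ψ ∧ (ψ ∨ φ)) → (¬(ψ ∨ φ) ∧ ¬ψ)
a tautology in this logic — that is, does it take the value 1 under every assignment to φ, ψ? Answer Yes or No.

No

Counterexample: take φ = 2/3, ψ = 0.
¬ψ = ¬0 = 1
ψ ∨ φ = 0 ∨ 2/3 = 2/3
¬ψ ∧ (ψ ∨ φ) = 1 ∧ 2/3 = 2/3
ψ ∨ φ = 0 ∨ 2/3 = 2/3
¬(ψ ∨ φ) = ¬2/3 = 1/3
¬ψ = ¬0 = 1
¬(ψ ∨ φ) ∧ ¬ψ = 1/3 ∧ 1 = 1/3
(¬ψ ∧ (ψ ∨ φ)) → (¬(ψ ∨ φ) ∧ ¬ψ) = 2/3 → 1/3 = 2/3
This gives 2/3 ≠ 1.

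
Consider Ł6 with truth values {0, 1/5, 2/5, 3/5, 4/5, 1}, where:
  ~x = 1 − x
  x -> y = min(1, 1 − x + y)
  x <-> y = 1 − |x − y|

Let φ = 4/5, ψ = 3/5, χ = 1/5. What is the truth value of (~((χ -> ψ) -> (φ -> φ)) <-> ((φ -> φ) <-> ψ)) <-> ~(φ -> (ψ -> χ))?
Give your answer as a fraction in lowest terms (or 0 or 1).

4/5

χ -> ψ = 1/5 -> 3/5 = 1
φ -> φ = 4/5 -> 4/5 = 1
(χ -> ψ) -> (φ -> φ) = 1 -> 1 = 1
~((χ -> ψ) -> (φ -> φ)) = ~1 = 0
φ -> φ = 4/5 -> 4/5 = 1
(φ -> φ) <-> ψ = 1 <-> 3/5 = 3/5
~((χ -> ψ) -> (φ -> φ)) <-> ((φ -> φ) <-> ψ) = 0 <-> 3/5 = 2/5
ψ -> χ = 3/5 -> 1/5 = 3/5
φ -> (ψ -> χ) = 4/5 -> 3/5 = 4/5
~(φ -> (ψ -> χ)) = ~4/5 = 1/5
(~((χ -> ψ) -> (φ -> φ)) <-> ((φ -> φ) <-> ψ)) <-> ~(φ -> (ψ -> χ)) = 2/5 <-> 1/5 = 4/5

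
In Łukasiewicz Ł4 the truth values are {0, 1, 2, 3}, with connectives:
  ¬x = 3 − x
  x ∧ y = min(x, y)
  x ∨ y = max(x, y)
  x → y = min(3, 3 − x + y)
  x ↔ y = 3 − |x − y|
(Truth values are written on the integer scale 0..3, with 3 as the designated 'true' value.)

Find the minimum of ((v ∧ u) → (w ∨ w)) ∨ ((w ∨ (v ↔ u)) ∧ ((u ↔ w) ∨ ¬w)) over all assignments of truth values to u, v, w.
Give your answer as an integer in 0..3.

2

Take u = 1, v = 2, w = 0:
v ∧ u = 2 ∧ 1 = 1
w ∨ w = 0 ∨ 0 = 0
(v ∧ u) → (w ∨ w) = 1 → 0 = 2
v ↔ u = 2 ↔ 1 = 2
w ∨ (v ↔ u) = 0 ∨ 2 = 2
u ↔ w = 1 ↔ 0 = 2
¬w = ¬0 = 3
(u ↔ w) ∨ ¬w = 2 ∨ 3 = 3
(w ∨ (v ↔ u)) ∧ ((u ↔ w) ∨ ¬w) = 2 ∧ 3 = 2
((v ∧ u) → (w ∨ w)) ∨ ((w ∨ (v ↔ u)) ∧ ((u ↔ w) ∨ ¬w)) = 2 ∨ 2 = 2
No assignment yields a value below 2, so this is the minimum.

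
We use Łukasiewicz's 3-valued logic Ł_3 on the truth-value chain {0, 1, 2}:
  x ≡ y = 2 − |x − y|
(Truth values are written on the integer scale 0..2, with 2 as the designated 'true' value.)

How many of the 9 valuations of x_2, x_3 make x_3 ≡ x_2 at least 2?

x_2 = 0, x_3 = 0 ↦ 2  ≥
x_2 = 0, x_3 = 1 ↦ 1  <
x_2 = 0, x_3 = 2 ↦ 0  <
x_2 = 1, x_3 = 0 ↦ 1  <
x_2 = 1, x_3 = 1 ↦ 2  ≥
x_2 = 1, x_3 = 2 ↦ 1  <
x_2 = 2, x_3 = 0 ↦ 0  <
x_2 = 2, x_3 = 1 ↦ 1  <
x_2 = 2, x_3 = 2 ↦ 2  ≥
So 3 of the 9 assignments meet the threshold.

3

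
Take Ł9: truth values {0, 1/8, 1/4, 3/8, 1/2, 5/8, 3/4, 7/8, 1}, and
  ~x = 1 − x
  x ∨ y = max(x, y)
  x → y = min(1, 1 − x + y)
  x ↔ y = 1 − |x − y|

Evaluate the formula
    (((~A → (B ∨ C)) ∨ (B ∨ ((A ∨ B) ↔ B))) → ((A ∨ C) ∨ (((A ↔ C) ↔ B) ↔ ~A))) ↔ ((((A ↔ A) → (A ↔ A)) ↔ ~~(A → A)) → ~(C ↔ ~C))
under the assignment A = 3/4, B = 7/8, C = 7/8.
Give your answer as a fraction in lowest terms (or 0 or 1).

~A = ~3/4 = 1/4
B ∨ C = 7/8 ∨ 7/8 = 7/8
~A → (B ∨ C) = 1/4 → 7/8 = 1
A ∨ B = 3/4 ∨ 7/8 = 7/8
(A ∨ B) ↔ B = 7/8 ↔ 7/8 = 1
B ∨ ((A ∨ B) ↔ B) = 7/8 ∨ 1 = 1
(~A → (B ∨ C)) ∨ (B ∨ ((A ∨ B) ↔ B)) = 1 ∨ 1 = 1
A ∨ C = 3/4 ∨ 7/8 = 7/8
A ↔ C = 3/4 ↔ 7/8 = 7/8
(A ↔ C) ↔ B = 7/8 ↔ 7/8 = 1
~A = ~3/4 = 1/4
((A ↔ C) ↔ B) ↔ ~A = 1 ↔ 1/4 = 1/4
(A ∨ C) ∨ (((A ↔ C) ↔ B) ↔ ~A) = 7/8 ∨ 1/4 = 7/8
((~A → (B ∨ C)) ∨ (B ∨ ((A ∨ B) ↔ B))) → ((A ∨ C) ∨ (((A ↔ C) ↔ B) ↔ ~A)) = 1 → 7/8 = 7/8
A ↔ A = 3/4 ↔ 3/4 = 1
A ↔ A = 3/4 ↔ 3/4 = 1
(A ↔ A) → (A ↔ A) = 1 → 1 = 1
A → A = 3/4 → 3/4 = 1
~(A → A) = ~1 = 0
~~(A → A) = ~0 = 1
((A ↔ A) → (A ↔ A)) ↔ ~~(A → A) = 1 ↔ 1 = 1
~C = ~7/8 = 1/8
C ↔ ~C = 7/8 ↔ 1/8 = 1/4
~(C ↔ ~C) = ~1/4 = 3/4
(((A ↔ A) → (A ↔ A)) ↔ ~~(A → A)) → ~(C ↔ ~C) = 1 → 3/4 = 3/4
(((~A → (B ∨ C)) ∨ (B ∨ ((A ∨ B) ↔ B))) → ((A ∨ C) ∨ (((A ↔ C) ↔ B) ↔ ~A))) ↔ ((((A ↔ A) → (A ↔ A)) ↔ ~~(A → A)) → ~(C ↔ ~C)) = 7/8 ↔ 3/4 = 7/8

7/8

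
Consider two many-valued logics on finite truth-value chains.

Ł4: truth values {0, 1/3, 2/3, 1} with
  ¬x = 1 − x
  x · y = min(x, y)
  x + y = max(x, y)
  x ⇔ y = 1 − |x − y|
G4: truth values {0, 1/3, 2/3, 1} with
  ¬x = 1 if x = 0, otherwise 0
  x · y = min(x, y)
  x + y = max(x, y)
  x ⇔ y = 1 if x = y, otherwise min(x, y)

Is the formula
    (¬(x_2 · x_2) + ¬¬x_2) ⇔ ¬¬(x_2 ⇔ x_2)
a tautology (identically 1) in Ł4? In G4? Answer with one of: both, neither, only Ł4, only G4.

In Ł4: at x_2 = 1/3 the value is 2/3 — not a tautology.
In G4: every assignment gives 1 — tautology.

only G4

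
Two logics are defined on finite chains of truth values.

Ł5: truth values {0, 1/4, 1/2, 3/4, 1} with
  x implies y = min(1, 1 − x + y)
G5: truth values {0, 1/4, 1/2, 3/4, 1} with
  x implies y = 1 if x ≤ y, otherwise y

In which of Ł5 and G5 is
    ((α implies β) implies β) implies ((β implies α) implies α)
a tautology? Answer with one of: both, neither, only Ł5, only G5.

only Ł5

In Ł5: every assignment gives 1 — tautology.
In G5: at α = 1/4, β = 0 the value is 1/4 — not a tautology.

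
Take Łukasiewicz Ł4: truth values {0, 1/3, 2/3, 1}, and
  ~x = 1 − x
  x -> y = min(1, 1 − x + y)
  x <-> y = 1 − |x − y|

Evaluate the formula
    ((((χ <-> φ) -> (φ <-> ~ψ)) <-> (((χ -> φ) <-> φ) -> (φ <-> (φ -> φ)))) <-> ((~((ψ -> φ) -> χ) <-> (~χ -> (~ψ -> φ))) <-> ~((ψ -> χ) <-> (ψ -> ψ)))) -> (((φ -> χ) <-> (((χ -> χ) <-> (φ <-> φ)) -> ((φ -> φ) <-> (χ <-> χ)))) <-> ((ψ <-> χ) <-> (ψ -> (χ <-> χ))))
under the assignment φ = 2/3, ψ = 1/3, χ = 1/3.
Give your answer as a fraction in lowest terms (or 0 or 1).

χ <-> φ = 1/3 <-> 2/3 = 2/3
~ψ = ~1/3 = 2/3
φ <-> ~ψ = 2/3 <-> 2/3 = 1
(χ <-> φ) -> (φ <-> ~ψ) = 2/3 -> 1 = 1
χ -> φ = 1/3 -> 2/3 = 1
(χ -> φ) <-> φ = 1 <-> 2/3 = 2/3
φ -> φ = 2/3 -> 2/3 = 1
φ <-> (φ -> φ) = 2/3 <-> 1 = 2/3
((χ -> φ) <-> φ) -> (φ <-> (φ -> φ)) = 2/3 -> 2/3 = 1
((χ <-> φ) -> (φ <-> ~ψ)) <-> (((χ -> φ) <-> φ) -> (φ <-> (φ -> φ))) = 1 <-> 1 = 1
ψ -> φ = 1/3 -> 2/3 = 1
(ψ -> φ) -> χ = 1 -> 1/3 = 1/3
~((ψ -> φ) -> χ) = ~1/3 = 2/3
~χ = ~1/3 = 2/3
~ψ = ~1/3 = 2/3
~ψ -> φ = 2/3 -> 2/3 = 1
~χ -> (~ψ -> φ) = 2/3 -> 1 = 1
~((ψ -> φ) -> χ) <-> (~χ -> (~ψ -> φ)) = 2/3 <-> 1 = 2/3
ψ -> χ = 1/3 -> 1/3 = 1
ψ -> ψ = 1/3 -> 1/3 = 1
(ψ -> χ) <-> (ψ -> ψ) = 1 <-> 1 = 1
~((ψ -> χ) <-> (ψ -> ψ)) = ~1 = 0
(~((ψ -> φ) -> χ) <-> (~χ -> (~ψ -> φ))) <-> ~((ψ -> χ) <-> (ψ -> ψ)) = 2/3 <-> 0 = 1/3
(((χ <-> φ) -> (φ <-> ~ψ)) <-> (((χ -> φ) <-> φ) -> (φ <-> (φ -> φ)))) <-> ((~((ψ -> φ) -> χ) <-> (~χ -> (~ψ -> φ))) <-> ~((ψ -> χ) <-> (ψ -> ψ))) = 1 <-> 1/3 = 1/3
φ -> χ = 2/3 -> 1/3 = 2/3
χ -> χ = 1/3 -> 1/3 = 1
φ <-> φ = 2/3 <-> 2/3 = 1
(χ -> χ) <-> (φ <-> φ) = 1 <-> 1 = 1
φ -> φ = 2/3 -> 2/3 = 1
χ <-> χ = 1/3 <-> 1/3 = 1
(φ -> φ) <-> (χ <-> χ) = 1 <-> 1 = 1
((χ -> χ) <-> (φ <-> φ)) -> ((φ -> φ) <-> (χ <-> χ)) = 1 -> 1 = 1
(φ -> χ) <-> (((χ -> χ) <-> (φ <-> φ)) -> ((φ -> φ) <-> (χ <-> χ))) = 2/3 <-> 1 = 2/3
ψ <-> χ = 1/3 <-> 1/3 = 1
χ <-> χ = 1/3 <-> 1/3 = 1
ψ -> (χ <-> χ) = 1/3 -> 1 = 1
(ψ <-> χ) <-> (ψ -> (χ <-> χ)) = 1 <-> 1 = 1
((φ -> χ) <-> (((χ -> χ) <-> (φ <-> φ)) -> ((φ -> φ) <-> (χ <-> χ)))) <-> ((ψ <-> χ) <-> (ψ -> (χ <-> χ))) = 2/3 <-> 1 = 2/3
((((χ <-> φ) -> (φ <-> ~ψ)) <-> (((χ -> φ) <-> φ) -> (φ <-> (φ -> φ)))) <-> ((~((ψ -> φ) -> χ) <-> (~χ -> (~ψ -> φ))) <-> ~((ψ -> χ) <-> (ψ -> ψ)))) -> (((φ -> χ) <-> (((χ -> χ) <-> (φ <-> φ)) -> ((φ -> φ) <-> (χ <-> χ)))) <-> ((ψ <-> χ) <-> (ψ -> (χ <-> χ)))) = 1/3 -> 2/3 = 1

1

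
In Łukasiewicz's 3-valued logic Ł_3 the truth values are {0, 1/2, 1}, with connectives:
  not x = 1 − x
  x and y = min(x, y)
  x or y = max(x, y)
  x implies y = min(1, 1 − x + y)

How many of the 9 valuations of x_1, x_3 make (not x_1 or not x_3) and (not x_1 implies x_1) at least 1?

2

x_1 = 0, x_3 = 0 ↦ 0  <
x_1 = 0, x_3 = 1/2 ↦ 0  <
x_1 = 0, x_3 = 1 ↦ 0  <
x_1 = 1/2, x_3 = 0 ↦ 1  ≥
x_1 = 1/2, x_3 = 1/2 ↦ 1/2  <
x_1 = 1/2, x_3 = 1 ↦ 1/2  <
x_1 = 1, x_3 = 0 ↦ 1  ≥
x_1 = 1, x_3 = 1/2 ↦ 1/2  <
x_1 = 1, x_3 = 1 ↦ 0  <
So 2 of the 9 assignments meet the threshold.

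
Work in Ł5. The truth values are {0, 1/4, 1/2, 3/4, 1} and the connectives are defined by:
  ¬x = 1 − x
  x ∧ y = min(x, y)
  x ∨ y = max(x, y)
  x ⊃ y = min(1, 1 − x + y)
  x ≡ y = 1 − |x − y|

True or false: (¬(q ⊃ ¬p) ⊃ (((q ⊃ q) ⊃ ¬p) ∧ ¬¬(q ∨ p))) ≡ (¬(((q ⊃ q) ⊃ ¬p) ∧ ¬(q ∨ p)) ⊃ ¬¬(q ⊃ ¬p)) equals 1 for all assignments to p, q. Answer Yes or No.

No

Counterexample: take p = 1/4, q = 1.
¬p = ¬1/4 = 3/4
q ⊃ ¬p = 1 ⊃ 3/4 = 3/4
¬(q ⊃ ¬p) = ¬3/4 = 1/4
q ⊃ q = 1 ⊃ 1 = 1
¬p = ¬1/4 = 3/4
(q ⊃ q) ⊃ ¬p = 1 ⊃ 3/4 = 3/4
q ∨ p = 1 ∨ 1/4 = 1
¬(q ∨ p) = ¬1 = 0
¬¬(q ∨ p) = ¬0 = 1
((q ⊃ q) ⊃ ¬p) ∧ ¬¬(q ∨ p) = 3/4 ∧ 1 = 3/4
¬(q ⊃ ¬p) ⊃ (((q ⊃ q) ⊃ ¬p) ∧ ¬¬(q ∨ p)) = 1/4 ⊃ 3/4 = 1
q ⊃ q = 1 ⊃ 1 = 1
¬p = ¬1/4 = 3/4
(q ⊃ q) ⊃ ¬p = 1 ⊃ 3/4 = 3/4
q ∨ p = 1 ∨ 1/4 = 1
¬(q ∨ p) = ¬1 = 0
((q ⊃ q) ⊃ ¬p) ∧ ¬(q ∨ p) = 3/4 ∧ 0 = 0
¬(((q ⊃ q) ⊃ ¬p) ∧ ¬(q ∨ p)) = ¬0 = 1
¬p = ¬1/4 = 3/4
q ⊃ ¬p = 1 ⊃ 3/4 = 3/4
¬(q ⊃ ¬p) = ¬3/4 = 1/4
¬¬(q ⊃ ¬p) = ¬1/4 = 3/4
¬(((q ⊃ q) ⊃ ¬p) ∧ ¬(q ∨ p)) ⊃ ¬¬(q ⊃ ¬p) = 1 ⊃ 3/4 = 3/4
(¬(q ⊃ ¬p) ⊃ (((q ⊃ q) ⊃ ¬p) ∧ ¬¬(q ∨ p))) ≡ (¬(((q ⊃ q) ⊃ ¬p) ∧ ¬(q ∨ p)) ⊃ ¬¬(q ⊃ ¬p)) = 1 ≡ 3/4 = 3/4
This gives 3/4 ≠ 1.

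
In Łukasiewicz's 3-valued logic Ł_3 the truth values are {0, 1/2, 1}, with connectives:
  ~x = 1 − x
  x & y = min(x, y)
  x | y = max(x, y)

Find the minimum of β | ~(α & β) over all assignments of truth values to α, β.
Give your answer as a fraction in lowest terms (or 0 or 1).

1/2

Take α = 1/2, β = 1/2:
α & β = 1/2 & 1/2 = 1/2
~(α & β) = ~1/2 = 1/2
β | ~(α & β) = 1/2 | 1/2 = 1/2
No assignment yields a value below 1/2, so this is the minimum.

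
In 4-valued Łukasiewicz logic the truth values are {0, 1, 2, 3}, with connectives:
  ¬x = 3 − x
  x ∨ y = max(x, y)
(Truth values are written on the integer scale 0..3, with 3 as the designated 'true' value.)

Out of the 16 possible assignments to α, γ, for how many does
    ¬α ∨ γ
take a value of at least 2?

α = 0, γ = 0 ↦ 3  ≥
α = 0, γ = 1 ↦ 3  ≥
α = 0, γ = 2 ↦ 3  ≥
α = 0, γ = 3 ↦ 3  ≥
α = 1, γ = 0 ↦ 2  ≥
α = 1, γ = 1 ↦ 2  ≥
α = 1, γ = 2 ↦ 2  ≥
α = 1, γ = 3 ↦ 3  ≥
α = 2, γ = 0 ↦ 1  <
α = 2, γ = 1 ↦ 1  <
α = 2, γ = 2 ↦ 2  ≥
α = 2, γ = 3 ↦ 3  ≥
α = 3, γ = 0 ↦ 0  <
α = 3, γ = 1 ↦ 1  <
α = 3, γ = 2 ↦ 2  ≥
α = 3, γ = 3 ↦ 3  ≥
So 12 of the 16 assignments meet the threshold.

12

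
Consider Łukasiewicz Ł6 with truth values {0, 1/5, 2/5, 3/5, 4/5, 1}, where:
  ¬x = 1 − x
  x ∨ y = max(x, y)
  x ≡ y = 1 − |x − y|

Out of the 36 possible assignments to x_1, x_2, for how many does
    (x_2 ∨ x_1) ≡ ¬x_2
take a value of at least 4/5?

14

value 1: 3 assignments (counts)
value 4/5: 11 assignments (counts)
value 3/5: 4 assignments
value 2/5: 9 assignments
value 1/5: 2 assignments
value 0: 7 assignments
So 14 of the 36 assignments meet the threshold.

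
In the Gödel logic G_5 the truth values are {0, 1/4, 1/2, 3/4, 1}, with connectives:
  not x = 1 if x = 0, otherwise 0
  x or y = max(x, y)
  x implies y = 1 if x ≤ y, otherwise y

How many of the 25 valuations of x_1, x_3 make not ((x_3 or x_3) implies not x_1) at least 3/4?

16

value 1: 16 assignments (counts)
value 0: 9 assignments
So 16 of the 25 assignments meet the threshold.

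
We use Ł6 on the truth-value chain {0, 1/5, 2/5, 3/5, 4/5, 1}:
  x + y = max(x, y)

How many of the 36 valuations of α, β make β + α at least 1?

11

value 1: 11 assignments (counts)
value 4/5: 9 assignments
value 3/5: 7 assignments
value 2/5: 5 assignments
value 1/5: 3 assignments
value 0: 1 assignment
So 11 of the 36 assignments meet the threshold.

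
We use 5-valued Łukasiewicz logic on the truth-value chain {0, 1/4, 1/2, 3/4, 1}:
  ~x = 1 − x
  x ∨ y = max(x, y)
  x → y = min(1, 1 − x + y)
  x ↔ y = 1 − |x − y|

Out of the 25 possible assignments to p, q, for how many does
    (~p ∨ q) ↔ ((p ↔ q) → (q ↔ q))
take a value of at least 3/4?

16

value 1: 9 assignments (counts)
value 3/4: 7 assignments (counts)
value 1/2: 5 assignments
value 1/4: 3 assignments
value 0: 1 assignment
So 16 of the 25 assignments meet the threshold.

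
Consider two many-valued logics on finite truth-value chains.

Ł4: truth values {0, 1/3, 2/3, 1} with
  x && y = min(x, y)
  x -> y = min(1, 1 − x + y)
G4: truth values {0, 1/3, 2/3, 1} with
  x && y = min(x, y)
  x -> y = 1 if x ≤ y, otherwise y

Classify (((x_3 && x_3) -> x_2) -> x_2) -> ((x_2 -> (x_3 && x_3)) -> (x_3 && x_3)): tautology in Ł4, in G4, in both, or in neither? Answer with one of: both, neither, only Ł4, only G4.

only Ł4

In Ł4: every assignment gives 1 — tautology.
In G4: at x_2 = 0, x_3 = 1/3 the value is 1/3 — not a tautology.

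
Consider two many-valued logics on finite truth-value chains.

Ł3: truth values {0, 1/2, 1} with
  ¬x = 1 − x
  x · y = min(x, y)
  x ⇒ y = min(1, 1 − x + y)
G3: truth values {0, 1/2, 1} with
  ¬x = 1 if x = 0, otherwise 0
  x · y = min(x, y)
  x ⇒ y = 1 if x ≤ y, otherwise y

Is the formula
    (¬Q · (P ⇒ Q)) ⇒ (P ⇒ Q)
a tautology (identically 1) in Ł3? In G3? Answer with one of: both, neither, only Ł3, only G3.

both

In Ł3: every assignment gives 1 — tautology.
In G3: every assignment gives 1 — tautology.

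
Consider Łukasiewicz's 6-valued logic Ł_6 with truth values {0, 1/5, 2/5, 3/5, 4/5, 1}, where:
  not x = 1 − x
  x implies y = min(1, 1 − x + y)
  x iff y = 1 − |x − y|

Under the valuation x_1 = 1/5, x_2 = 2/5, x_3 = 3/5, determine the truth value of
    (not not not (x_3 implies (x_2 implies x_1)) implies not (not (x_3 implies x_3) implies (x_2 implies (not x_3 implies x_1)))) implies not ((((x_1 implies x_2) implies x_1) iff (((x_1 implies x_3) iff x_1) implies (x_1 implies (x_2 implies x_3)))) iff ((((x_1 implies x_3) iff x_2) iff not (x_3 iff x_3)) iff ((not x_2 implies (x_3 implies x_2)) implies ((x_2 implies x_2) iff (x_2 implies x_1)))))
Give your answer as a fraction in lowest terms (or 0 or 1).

x_2 implies x_1 = 2/5 implies 1/5 = 4/5
x_3 implies (x_2 implies x_1) = 3/5 implies 4/5 = 1
not (x_3 implies (x_2 implies x_1)) = not 1 = 0
not not (x_3 implies (x_2 implies x_1)) = not 0 = 1
not not not (x_3 implies (x_2 implies x_1)) = not 1 = 0
x_3 implies x_3 = 3/5 implies 3/5 = 1
not (x_3 implies x_3) = not 1 = 0
not x_3 = not 3/5 = 2/5
not x_3 implies x_1 = 2/5 implies 1/5 = 4/5
x_2 implies (not x_3 implies x_1) = 2/5 implies 4/5 = 1
not (x_3 implies x_3) implies (x_2 implies (not x_3 implies x_1)) = 0 implies 1 = 1
not (not (x_3 implies x_3) implies (x_2 implies (not x_3 implies x_1))) = not 1 = 0
not not not (x_3 implies (x_2 implies x_1)) implies not (not (x_3 implies x_3) implies (x_2 implies (not x_3 implies x_1))) = 0 implies 0 = 1
x_1 implies x_2 = 1/5 implies 2/5 = 1
(x_1 implies x_2) implies x_1 = 1 implies 1/5 = 1/5
x_1 implies x_3 = 1/5 implies 3/5 = 1
(x_1 implies x_3) iff x_1 = 1 iff 1/5 = 1/5
x_2 implies x_3 = 2/5 implies 3/5 = 1
x_1 implies (x_2 implies x_3) = 1/5 implies 1 = 1
((x_1 implies x_3) iff x_1) implies (x_1 implies (x_2 implies x_3)) = 1/5 implies 1 = 1
((x_1 implies x_2) implies x_1) iff (((x_1 implies x_3) iff x_1) implies (x_1 implies (x_2 implies x_3))) = 1/5 iff 1 = 1/5
x_1 implies x_3 = 1/5 implies 3/5 = 1
(x_1 implies x_3) iff x_2 = 1 iff 2/5 = 2/5
x_3 iff x_3 = 3/5 iff 3/5 = 1
not (x_3 iff x_3) = not 1 = 0
((x_1 implies x_3) iff x_2) iff not (x_3 iff x_3) = 2/5 iff 0 = 3/5
not x_2 = not 2/5 = 3/5
x_3 implies x_2 = 3/5 implies 2/5 = 4/5
not x_2 implies (x_3 implies x_2) = 3/5 implies 4/5 = 1
x_2 implies x_2 = 2/5 implies 2/5 = 1
x_2 implies x_1 = 2/5 implies 1/5 = 4/5
(x_2 implies x_2) iff (x_2 implies x_1) = 1 iff 4/5 = 4/5
(not x_2 implies (x_3 implies x_2)) implies ((x_2 implies x_2) iff (x_2 implies x_1)) = 1 implies 4/5 = 4/5
(((x_1 implies x_3) iff x_2) iff not (x_3 iff x_3)) iff ((not x_2 implies (x_3 implies x_2)) implies ((x_2 implies x_2) iff (x_2 implies x_1))) = 3/5 iff 4/5 = 4/5
(((x_1 implies x_2) implies x_1) iff (((x_1 implies x_3) iff x_1) implies (x_1 implies (x_2 implies x_3)))) iff ((((x_1 implies x_3) iff x_2) iff not (x_3 iff x_3)) iff ((not x_2 implies (x_3 implies x_2)) implies ((x_2 implies x_2) iff (x_2 implies x_1)))) = 1/5 iff 4/5 = 2/5
not ((((x_1 implies x_2) implies x_1) iff (((x_1 implies x_3) iff x_1) implies (x_1 implies (x_2 implies x_3)))) iff ((((x_1 implies x_3) iff x_2) iff not (x_3 iff x_3)) iff ((not x_2 implies (x_3 implies x_2)) implies ((x_2 implies x_2) iff (x_2 implies x_1))))) = not 2/5 = 3/5
(not not not (x_3 implies (x_2 implies x_1)) implies not (not (x_3 implies x_3) implies (x_2 implies (not x_3 implies x_1)))) implies not ((((x_1 implies x_2) implies x_1) iff (((x_1 implies x_3) iff x_1) implies (x_1 implies (x_2 implies x_3)))) iff ((((x_1 implies x_3) iff x_2) iff not (x_3 iff x_3)) iff ((not x_2 implies (x_3 implies x_2)) implies ((x_2 implies x_2) iff (x_2 implies x_1))))) = 1 implies 3/5 = 3/5

3/5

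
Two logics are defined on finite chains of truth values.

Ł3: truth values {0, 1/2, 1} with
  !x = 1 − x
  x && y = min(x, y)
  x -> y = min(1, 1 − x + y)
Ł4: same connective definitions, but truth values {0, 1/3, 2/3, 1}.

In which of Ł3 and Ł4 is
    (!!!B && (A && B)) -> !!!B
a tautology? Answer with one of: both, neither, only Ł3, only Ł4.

both

In Ł3: every assignment gives 1 — tautology.
In Ł4: every assignment gives 1 — tautology.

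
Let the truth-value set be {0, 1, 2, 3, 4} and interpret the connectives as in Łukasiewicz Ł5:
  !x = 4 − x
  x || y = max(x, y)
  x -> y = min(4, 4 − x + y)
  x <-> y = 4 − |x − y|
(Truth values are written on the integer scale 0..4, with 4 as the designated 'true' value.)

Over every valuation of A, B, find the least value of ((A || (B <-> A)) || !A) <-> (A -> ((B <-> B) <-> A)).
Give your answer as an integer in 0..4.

2

Take A = 2, B = 0:
B <-> A = 0 <-> 2 = 2
A || (B <-> A) = 2 || 2 = 2
!A = !2 = 2
(A || (B <-> A)) || !A = 2 || 2 = 2
B <-> B = 0 <-> 0 = 4
(B <-> B) <-> A = 4 <-> 2 = 2
A -> ((B <-> B) <-> A) = 2 -> 2 = 4
((A || (B <-> A)) || !A) <-> (A -> ((B <-> B) <-> A)) = 2 <-> 4 = 2
No assignment yields a value below 2, so this is the minimum.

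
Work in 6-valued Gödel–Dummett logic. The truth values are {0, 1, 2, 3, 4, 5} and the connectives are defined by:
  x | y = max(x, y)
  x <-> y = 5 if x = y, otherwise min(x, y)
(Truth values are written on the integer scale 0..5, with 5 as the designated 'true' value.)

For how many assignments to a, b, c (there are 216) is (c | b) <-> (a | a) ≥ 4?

value 5: 36 assignments (counts)
value 4: 20 assignments (counts)
value 3: 34 assignments
value 2: 42 assignments
value 1: 44 assignments
value 0: 40 assignments
So 56 of the 216 assignments meet the threshold.

56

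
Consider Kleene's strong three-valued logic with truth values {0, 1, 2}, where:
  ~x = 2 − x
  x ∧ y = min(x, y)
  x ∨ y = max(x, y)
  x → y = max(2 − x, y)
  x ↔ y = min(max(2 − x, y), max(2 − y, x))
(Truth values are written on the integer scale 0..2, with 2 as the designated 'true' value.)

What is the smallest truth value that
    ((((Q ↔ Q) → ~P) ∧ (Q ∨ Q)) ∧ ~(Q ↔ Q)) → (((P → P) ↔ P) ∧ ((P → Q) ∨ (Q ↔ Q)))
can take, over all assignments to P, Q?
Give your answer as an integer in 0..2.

1

Take P = 0, Q = 1:
Q ↔ Q = 1 ↔ 1 = 1
~P = ~0 = 2
(Q ↔ Q) → ~P = 1 → 2 = 2
Q ∨ Q = 1 ∨ 1 = 1
((Q ↔ Q) → ~P) ∧ (Q ∨ Q) = 2 ∧ 1 = 1
Q ↔ Q = 1 ↔ 1 = 1
~(Q ↔ Q) = ~1 = 1
(((Q ↔ Q) → ~P) ∧ (Q ∨ Q)) ∧ ~(Q ↔ Q) = 1 ∧ 1 = 1
P → P = 0 → 0 = 2
(P → P) ↔ P = 2 ↔ 0 = 0
P → Q = 0 → 1 = 2
Q ↔ Q = 1 ↔ 1 = 1
(P → Q) ∨ (Q ↔ Q) = 2 ∨ 1 = 2
((P → P) ↔ P) ∧ ((P → Q) ∨ (Q ↔ Q)) = 0 ∧ 2 = 0
((((Q ↔ Q) → ~P) ∧ (Q ∨ Q)) ∧ ~(Q ↔ Q)) → (((P → P) ↔ P) ∧ ((P → Q) ∨ (Q ↔ Q))) = 1 → 0 = 1
No assignment yields a value below 1, so this is the minimum.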